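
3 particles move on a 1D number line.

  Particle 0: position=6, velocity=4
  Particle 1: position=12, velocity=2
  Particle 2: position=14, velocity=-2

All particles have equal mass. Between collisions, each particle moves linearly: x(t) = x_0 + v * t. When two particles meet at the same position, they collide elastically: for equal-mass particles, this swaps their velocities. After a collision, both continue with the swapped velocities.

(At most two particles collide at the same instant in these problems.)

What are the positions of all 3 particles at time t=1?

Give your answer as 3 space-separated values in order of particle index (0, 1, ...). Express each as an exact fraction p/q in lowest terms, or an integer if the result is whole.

Collision at t=1/2: particles 1 and 2 swap velocities; positions: p0=8 p1=13 p2=13; velocities now: v0=4 v1=-2 v2=2
Advance to t=1 (no further collisions before then); velocities: v0=4 v1=-2 v2=2; positions = 10 12 14

Answer: 10 12 14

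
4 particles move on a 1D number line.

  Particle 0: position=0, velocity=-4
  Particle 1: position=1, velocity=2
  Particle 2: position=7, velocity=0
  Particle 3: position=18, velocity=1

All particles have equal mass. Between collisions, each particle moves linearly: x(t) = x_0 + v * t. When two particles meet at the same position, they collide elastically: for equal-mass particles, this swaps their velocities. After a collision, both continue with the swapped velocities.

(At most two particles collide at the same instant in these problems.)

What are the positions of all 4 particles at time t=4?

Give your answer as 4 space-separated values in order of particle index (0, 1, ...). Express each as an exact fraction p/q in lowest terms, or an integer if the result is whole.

Answer: -16 7 9 22

Derivation:
Collision at t=3: particles 1 and 2 swap velocities; positions: p0=-12 p1=7 p2=7 p3=21; velocities now: v0=-4 v1=0 v2=2 v3=1
Advance to t=4 (no further collisions before then); velocities: v0=-4 v1=0 v2=2 v3=1; positions = -16 7 9 22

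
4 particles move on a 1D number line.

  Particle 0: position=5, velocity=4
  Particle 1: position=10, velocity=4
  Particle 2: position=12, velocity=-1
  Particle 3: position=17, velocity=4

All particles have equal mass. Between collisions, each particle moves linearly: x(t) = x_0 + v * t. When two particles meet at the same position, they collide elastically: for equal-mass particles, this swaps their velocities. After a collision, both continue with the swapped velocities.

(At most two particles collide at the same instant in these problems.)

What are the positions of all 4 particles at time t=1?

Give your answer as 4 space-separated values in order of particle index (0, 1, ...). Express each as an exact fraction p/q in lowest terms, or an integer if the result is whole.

Answer: 9 11 14 21

Derivation:
Collision at t=2/5: particles 1 and 2 swap velocities; positions: p0=33/5 p1=58/5 p2=58/5 p3=93/5; velocities now: v0=4 v1=-1 v2=4 v3=4
Advance to t=1 (no further collisions before then); velocities: v0=4 v1=-1 v2=4 v3=4; positions = 9 11 14 21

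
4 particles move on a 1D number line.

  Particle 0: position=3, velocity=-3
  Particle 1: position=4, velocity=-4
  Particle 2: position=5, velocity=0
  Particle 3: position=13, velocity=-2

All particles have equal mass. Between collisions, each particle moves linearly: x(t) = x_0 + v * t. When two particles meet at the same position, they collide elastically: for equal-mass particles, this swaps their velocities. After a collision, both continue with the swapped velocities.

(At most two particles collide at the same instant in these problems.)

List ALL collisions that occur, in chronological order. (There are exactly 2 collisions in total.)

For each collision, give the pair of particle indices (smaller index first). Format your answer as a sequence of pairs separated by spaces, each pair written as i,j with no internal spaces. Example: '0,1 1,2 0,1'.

Collision at t=1: particles 0 and 1 swap velocities; positions: p0=0 p1=0 p2=5 p3=11; velocities now: v0=-4 v1=-3 v2=0 v3=-2
Collision at t=4: particles 2 and 3 swap velocities; positions: p0=-12 p1=-9 p2=5 p3=5; velocities now: v0=-4 v1=-3 v2=-2 v3=0

Answer: 0,1 2,3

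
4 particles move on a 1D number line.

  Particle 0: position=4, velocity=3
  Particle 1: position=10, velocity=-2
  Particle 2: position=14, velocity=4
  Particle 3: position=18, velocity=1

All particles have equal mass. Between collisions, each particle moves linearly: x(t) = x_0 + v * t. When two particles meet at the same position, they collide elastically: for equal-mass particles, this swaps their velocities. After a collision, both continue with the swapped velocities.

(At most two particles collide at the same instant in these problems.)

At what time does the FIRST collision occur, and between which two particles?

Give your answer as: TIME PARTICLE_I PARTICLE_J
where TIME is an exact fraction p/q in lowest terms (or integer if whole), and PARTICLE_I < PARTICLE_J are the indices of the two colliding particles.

Pair (0,1): pos 4,10 vel 3,-2 -> gap=6, closing at 5/unit, collide at t=6/5
Pair (1,2): pos 10,14 vel -2,4 -> not approaching (rel speed -6 <= 0)
Pair (2,3): pos 14,18 vel 4,1 -> gap=4, closing at 3/unit, collide at t=4/3
Earliest collision: t=6/5 between 0 and 1

Answer: 6/5 0 1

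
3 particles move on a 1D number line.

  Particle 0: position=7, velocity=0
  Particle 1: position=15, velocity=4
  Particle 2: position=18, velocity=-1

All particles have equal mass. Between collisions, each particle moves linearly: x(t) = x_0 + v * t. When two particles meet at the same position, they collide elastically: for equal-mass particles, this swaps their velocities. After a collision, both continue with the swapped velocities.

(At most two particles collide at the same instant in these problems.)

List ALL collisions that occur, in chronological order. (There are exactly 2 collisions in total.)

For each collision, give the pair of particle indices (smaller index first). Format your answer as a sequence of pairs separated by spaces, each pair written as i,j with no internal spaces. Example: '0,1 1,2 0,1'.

Answer: 1,2 0,1

Derivation:
Collision at t=3/5: particles 1 and 2 swap velocities; positions: p0=7 p1=87/5 p2=87/5; velocities now: v0=0 v1=-1 v2=4
Collision at t=11: particles 0 and 1 swap velocities; positions: p0=7 p1=7 p2=59; velocities now: v0=-1 v1=0 v2=4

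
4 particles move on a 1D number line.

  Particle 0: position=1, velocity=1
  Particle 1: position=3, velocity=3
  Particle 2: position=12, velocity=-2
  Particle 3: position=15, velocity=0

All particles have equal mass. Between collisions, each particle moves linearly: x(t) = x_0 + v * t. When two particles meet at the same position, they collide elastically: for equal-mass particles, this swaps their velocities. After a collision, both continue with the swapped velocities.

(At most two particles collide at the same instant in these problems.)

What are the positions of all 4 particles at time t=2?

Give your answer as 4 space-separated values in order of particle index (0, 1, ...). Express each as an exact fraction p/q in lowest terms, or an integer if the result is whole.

Collision at t=9/5: particles 1 and 2 swap velocities; positions: p0=14/5 p1=42/5 p2=42/5 p3=15; velocities now: v0=1 v1=-2 v2=3 v3=0
Advance to t=2 (no further collisions before then); velocities: v0=1 v1=-2 v2=3 v3=0; positions = 3 8 9 15

Answer: 3 8 9 15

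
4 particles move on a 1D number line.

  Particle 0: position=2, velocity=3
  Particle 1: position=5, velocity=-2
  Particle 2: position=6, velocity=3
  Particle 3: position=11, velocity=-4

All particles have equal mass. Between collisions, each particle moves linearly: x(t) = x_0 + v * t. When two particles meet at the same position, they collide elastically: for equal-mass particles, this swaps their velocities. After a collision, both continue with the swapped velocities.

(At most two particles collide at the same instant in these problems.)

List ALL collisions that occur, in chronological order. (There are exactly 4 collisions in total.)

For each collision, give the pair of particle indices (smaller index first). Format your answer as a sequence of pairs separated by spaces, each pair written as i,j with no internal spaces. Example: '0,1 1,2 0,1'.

Answer: 0,1 2,3 1,2 0,1

Derivation:
Collision at t=3/5: particles 0 and 1 swap velocities; positions: p0=19/5 p1=19/5 p2=39/5 p3=43/5; velocities now: v0=-2 v1=3 v2=3 v3=-4
Collision at t=5/7: particles 2 and 3 swap velocities; positions: p0=25/7 p1=29/7 p2=57/7 p3=57/7; velocities now: v0=-2 v1=3 v2=-4 v3=3
Collision at t=9/7: particles 1 and 2 swap velocities; positions: p0=17/7 p1=41/7 p2=41/7 p3=69/7; velocities now: v0=-2 v1=-4 v2=3 v3=3
Collision at t=3: particles 0 and 1 swap velocities; positions: p0=-1 p1=-1 p2=11 p3=15; velocities now: v0=-4 v1=-2 v2=3 v3=3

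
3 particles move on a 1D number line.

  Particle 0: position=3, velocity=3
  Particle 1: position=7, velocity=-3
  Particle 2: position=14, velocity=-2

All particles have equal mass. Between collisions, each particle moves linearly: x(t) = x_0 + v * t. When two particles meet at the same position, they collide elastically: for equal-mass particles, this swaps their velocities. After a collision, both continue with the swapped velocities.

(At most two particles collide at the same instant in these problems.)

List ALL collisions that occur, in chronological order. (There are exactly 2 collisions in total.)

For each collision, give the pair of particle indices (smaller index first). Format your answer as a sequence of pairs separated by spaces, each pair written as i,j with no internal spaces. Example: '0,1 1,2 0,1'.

Collision at t=2/3: particles 0 and 1 swap velocities; positions: p0=5 p1=5 p2=38/3; velocities now: v0=-3 v1=3 v2=-2
Collision at t=11/5: particles 1 and 2 swap velocities; positions: p0=2/5 p1=48/5 p2=48/5; velocities now: v0=-3 v1=-2 v2=3

Answer: 0,1 1,2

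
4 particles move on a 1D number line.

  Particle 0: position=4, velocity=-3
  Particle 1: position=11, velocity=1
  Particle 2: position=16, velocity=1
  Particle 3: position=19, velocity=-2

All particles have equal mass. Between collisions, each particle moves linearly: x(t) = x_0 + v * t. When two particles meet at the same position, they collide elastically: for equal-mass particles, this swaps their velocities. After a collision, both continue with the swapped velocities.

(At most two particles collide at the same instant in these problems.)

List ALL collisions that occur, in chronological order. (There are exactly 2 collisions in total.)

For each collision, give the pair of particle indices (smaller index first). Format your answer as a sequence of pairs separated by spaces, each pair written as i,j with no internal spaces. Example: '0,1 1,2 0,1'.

Collision at t=1: particles 2 and 3 swap velocities; positions: p0=1 p1=12 p2=17 p3=17; velocities now: v0=-3 v1=1 v2=-2 v3=1
Collision at t=8/3: particles 1 and 2 swap velocities; positions: p0=-4 p1=41/3 p2=41/3 p3=56/3; velocities now: v0=-3 v1=-2 v2=1 v3=1

Answer: 2,3 1,2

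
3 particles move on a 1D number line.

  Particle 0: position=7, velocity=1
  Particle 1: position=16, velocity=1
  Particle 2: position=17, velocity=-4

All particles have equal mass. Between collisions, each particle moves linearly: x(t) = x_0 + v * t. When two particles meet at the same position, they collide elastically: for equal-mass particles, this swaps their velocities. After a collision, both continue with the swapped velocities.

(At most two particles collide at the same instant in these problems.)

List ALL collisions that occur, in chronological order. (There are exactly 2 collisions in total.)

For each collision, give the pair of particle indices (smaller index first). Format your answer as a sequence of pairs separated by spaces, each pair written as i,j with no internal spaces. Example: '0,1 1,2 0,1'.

Collision at t=1/5: particles 1 and 2 swap velocities; positions: p0=36/5 p1=81/5 p2=81/5; velocities now: v0=1 v1=-4 v2=1
Collision at t=2: particles 0 and 1 swap velocities; positions: p0=9 p1=9 p2=18; velocities now: v0=-4 v1=1 v2=1

Answer: 1,2 0,1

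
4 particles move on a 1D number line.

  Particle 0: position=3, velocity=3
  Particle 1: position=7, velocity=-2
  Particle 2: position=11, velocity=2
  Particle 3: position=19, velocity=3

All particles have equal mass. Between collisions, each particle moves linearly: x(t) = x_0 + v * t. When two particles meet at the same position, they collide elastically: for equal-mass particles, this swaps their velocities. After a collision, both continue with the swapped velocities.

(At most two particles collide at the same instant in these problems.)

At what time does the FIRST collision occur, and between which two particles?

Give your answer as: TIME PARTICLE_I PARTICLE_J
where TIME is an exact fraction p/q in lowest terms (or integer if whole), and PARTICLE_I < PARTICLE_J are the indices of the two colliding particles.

Answer: 4/5 0 1

Derivation:
Pair (0,1): pos 3,7 vel 3,-2 -> gap=4, closing at 5/unit, collide at t=4/5
Pair (1,2): pos 7,11 vel -2,2 -> not approaching (rel speed -4 <= 0)
Pair (2,3): pos 11,19 vel 2,3 -> not approaching (rel speed -1 <= 0)
Earliest collision: t=4/5 between 0 and 1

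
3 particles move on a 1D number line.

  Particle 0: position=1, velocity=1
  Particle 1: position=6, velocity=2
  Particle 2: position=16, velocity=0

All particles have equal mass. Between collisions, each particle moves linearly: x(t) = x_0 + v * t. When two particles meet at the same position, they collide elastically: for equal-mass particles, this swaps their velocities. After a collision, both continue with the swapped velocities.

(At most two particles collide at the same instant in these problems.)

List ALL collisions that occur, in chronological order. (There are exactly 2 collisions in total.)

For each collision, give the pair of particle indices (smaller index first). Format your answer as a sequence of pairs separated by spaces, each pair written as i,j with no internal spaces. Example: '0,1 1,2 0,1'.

Answer: 1,2 0,1

Derivation:
Collision at t=5: particles 1 and 2 swap velocities; positions: p0=6 p1=16 p2=16; velocities now: v0=1 v1=0 v2=2
Collision at t=15: particles 0 and 1 swap velocities; positions: p0=16 p1=16 p2=36; velocities now: v0=0 v1=1 v2=2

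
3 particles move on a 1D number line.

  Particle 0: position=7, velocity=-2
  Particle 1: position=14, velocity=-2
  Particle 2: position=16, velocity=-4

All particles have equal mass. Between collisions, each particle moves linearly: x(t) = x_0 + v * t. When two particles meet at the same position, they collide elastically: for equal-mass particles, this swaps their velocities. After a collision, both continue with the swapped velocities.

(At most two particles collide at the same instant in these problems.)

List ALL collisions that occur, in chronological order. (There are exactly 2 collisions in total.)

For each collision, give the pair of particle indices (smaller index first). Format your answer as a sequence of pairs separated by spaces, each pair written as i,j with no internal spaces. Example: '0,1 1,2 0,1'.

Answer: 1,2 0,1

Derivation:
Collision at t=1: particles 1 and 2 swap velocities; positions: p0=5 p1=12 p2=12; velocities now: v0=-2 v1=-4 v2=-2
Collision at t=9/2: particles 0 and 1 swap velocities; positions: p0=-2 p1=-2 p2=5; velocities now: v0=-4 v1=-2 v2=-2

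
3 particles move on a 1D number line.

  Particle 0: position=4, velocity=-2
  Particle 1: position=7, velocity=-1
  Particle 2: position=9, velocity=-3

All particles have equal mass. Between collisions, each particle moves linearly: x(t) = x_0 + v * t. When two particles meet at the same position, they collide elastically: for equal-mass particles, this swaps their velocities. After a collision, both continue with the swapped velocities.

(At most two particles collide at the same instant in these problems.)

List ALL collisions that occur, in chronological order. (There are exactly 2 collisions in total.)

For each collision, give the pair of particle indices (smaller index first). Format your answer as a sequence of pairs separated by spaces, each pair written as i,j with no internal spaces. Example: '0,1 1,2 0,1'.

Answer: 1,2 0,1

Derivation:
Collision at t=1: particles 1 and 2 swap velocities; positions: p0=2 p1=6 p2=6; velocities now: v0=-2 v1=-3 v2=-1
Collision at t=5: particles 0 and 1 swap velocities; positions: p0=-6 p1=-6 p2=2; velocities now: v0=-3 v1=-2 v2=-1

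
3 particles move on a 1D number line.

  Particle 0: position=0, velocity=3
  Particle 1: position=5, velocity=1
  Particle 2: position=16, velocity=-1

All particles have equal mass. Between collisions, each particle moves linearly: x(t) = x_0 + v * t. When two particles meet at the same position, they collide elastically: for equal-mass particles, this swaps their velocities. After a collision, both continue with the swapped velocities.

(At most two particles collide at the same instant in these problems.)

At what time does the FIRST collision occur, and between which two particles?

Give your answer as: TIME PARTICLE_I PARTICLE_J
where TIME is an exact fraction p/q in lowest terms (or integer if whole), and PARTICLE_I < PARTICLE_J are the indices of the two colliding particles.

Pair (0,1): pos 0,5 vel 3,1 -> gap=5, closing at 2/unit, collide at t=5/2
Pair (1,2): pos 5,16 vel 1,-1 -> gap=11, closing at 2/unit, collide at t=11/2
Earliest collision: t=5/2 between 0 and 1

Answer: 5/2 0 1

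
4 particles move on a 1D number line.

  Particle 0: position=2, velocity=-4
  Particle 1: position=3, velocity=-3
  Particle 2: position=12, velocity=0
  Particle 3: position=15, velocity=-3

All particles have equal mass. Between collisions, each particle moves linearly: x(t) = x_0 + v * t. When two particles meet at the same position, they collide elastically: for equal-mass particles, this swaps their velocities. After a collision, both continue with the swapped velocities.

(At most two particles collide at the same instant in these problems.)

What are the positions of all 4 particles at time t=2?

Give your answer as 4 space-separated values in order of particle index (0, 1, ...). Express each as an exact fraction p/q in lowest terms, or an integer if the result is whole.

Collision at t=1: particles 2 and 3 swap velocities; positions: p0=-2 p1=0 p2=12 p3=12; velocities now: v0=-4 v1=-3 v2=-3 v3=0
Advance to t=2 (no further collisions before then); velocities: v0=-4 v1=-3 v2=-3 v3=0; positions = -6 -3 9 12

Answer: -6 -3 9 12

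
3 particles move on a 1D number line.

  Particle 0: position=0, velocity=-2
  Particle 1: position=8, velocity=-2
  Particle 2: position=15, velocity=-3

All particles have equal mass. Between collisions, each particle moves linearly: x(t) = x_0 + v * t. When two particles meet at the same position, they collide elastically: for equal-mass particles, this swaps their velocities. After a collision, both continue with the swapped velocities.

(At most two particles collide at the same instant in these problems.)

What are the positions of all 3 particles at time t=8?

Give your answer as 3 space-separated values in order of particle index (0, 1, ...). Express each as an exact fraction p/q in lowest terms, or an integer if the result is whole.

Answer: -16 -9 -8

Derivation:
Collision at t=7: particles 1 and 2 swap velocities; positions: p0=-14 p1=-6 p2=-6; velocities now: v0=-2 v1=-3 v2=-2
Advance to t=8 (no further collisions before then); velocities: v0=-2 v1=-3 v2=-2; positions = -16 -9 -8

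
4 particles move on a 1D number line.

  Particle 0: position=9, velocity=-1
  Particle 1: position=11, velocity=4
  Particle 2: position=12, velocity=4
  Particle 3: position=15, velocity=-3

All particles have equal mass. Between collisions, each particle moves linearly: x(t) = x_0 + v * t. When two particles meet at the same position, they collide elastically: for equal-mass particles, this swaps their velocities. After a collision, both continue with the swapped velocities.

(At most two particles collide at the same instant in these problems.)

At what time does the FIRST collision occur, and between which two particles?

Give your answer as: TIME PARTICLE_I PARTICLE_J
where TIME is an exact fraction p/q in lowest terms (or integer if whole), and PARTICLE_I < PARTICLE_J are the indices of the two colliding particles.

Pair (0,1): pos 9,11 vel -1,4 -> not approaching (rel speed -5 <= 0)
Pair (1,2): pos 11,12 vel 4,4 -> not approaching (rel speed 0 <= 0)
Pair (2,3): pos 12,15 vel 4,-3 -> gap=3, closing at 7/unit, collide at t=3/7
Earliest collision: t=3/7 between 2 and 3

Answer: 3/7 2 3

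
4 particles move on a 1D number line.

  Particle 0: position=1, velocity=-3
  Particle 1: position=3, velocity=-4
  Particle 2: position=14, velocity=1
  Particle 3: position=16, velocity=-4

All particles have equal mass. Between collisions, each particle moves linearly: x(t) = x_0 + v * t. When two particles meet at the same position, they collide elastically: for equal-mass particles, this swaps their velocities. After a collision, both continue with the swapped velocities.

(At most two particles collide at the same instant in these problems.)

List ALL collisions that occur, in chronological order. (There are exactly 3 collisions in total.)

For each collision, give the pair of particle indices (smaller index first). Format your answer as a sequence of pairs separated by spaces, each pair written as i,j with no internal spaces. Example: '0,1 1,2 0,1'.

Collision at t=2/5: particles 2 and 3 swap velocities; positions: p0=-1/5 p1=7/5 p2=72/5 p3=72/5; velocities now: v0=-3 v1=-4 v2=-4 v3=1
Collision at t=2: particles 0 and 1 swap velocities; positions: p0=-5 p1=-5 p2=8 p3=16; velocities now: v0=-4 v1=-3 v2=-4 v3=1
Collision at t=15: particles 1 and 2 swap velocities; positions: p0=-57 p1=-44 p2=-44 p3=29; velocities now: v0=-4 v1=-4 v2=-3 v3=1

Answer: 2,3 0,1 1,2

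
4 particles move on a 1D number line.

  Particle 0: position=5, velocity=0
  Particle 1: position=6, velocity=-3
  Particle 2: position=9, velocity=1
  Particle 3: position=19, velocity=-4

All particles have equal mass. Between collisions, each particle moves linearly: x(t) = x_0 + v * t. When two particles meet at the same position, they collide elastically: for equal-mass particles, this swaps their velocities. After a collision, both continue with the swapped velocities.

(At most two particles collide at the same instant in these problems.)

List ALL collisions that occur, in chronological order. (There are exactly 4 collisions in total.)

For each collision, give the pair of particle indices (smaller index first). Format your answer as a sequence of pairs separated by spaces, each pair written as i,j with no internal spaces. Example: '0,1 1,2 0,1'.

Answer: 0,1 2,3 1,2 0,1

Derivation:
Collision at t=1/3: particles 0 and 1 swap velocities; positions: p0=5 p1=5 p2=28/3 p3=53/3; velocities now: v0=-3 v1=0 v2=1 v3=-4
Collision at t=2: particles 2 and 3 swap velocities; positions: p0=0 p1=5 p2=11 p3=11; velocities now: v0=-3 v1=0 v2=-4 v3=1
Collision at t=7/2: particles 1 and 2 swap velocities; positions: p0=-9/2 p1=5 p2=5 p3=25/2; velocities now: v0=-3 v1=-4 v2=0 v3=1
Collision at t=13: particles 0 and 1 swap velocities; positions: p0=-33 p1=-33 p2=5 p3=22; velocities now: v0=-4 v1=-3 v2=0 v3=1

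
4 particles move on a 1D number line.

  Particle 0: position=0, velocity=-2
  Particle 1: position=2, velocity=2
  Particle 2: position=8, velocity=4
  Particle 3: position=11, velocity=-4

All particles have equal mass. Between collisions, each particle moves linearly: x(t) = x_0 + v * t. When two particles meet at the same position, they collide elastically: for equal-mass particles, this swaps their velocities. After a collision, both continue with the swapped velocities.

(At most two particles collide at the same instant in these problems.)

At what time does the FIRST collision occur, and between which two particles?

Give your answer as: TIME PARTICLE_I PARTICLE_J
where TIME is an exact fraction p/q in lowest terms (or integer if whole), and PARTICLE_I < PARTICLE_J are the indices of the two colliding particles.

Pair (0,1): pos 0,2 vel -2,2 -> not approaching (rel speed -4 <= 0)
Pair (1,2): pos 2,8 vel 2,4 -> not approaching (rel speed -2 <= 0)
Pair (2,3): pos 8,11 vel 4,-4 -> gap=3, closing at 8/unit, collide at t=3/8
Earliest collision: t=3/8 between 2 and 3

Answer: 3/8 2 3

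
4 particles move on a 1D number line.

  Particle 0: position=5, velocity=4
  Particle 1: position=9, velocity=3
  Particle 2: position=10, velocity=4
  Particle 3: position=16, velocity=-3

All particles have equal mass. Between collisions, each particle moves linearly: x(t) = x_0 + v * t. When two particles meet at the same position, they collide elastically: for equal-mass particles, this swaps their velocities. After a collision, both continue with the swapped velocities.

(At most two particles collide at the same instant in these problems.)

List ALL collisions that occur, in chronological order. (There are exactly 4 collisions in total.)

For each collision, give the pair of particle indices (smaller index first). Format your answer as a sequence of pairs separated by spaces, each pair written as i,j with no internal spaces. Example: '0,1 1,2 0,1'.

Answer: 2,3 1,2 0,1 1,2

Derivation:
Collision at t=6/7: particles 2 and 3 swap velocities; positions: p0=59/7 p1=81/7 p2=94/7 p3=94/7; velocities now: v0=4 v1=3 v2=-3 v3=4
Collision at t=7/6: particles 1 and 2 swap velocities; positions: p0=29/3 p1=25/2 p2=25/2 p3=44/3; velocities now: v0=4 v1=-3 v2=3 v3=4
Collision at t=11/7: particles 0 and 1 swap velocities; positions: p0=79/7 p1=79/7 p2=96/7 p3=114/7; velocities now: v0=-3 v1=4 v2=3 v3=4
Collision at t=4: particles 1 and 2 swap velocities; positions: p0=4 p1=21 p2=21 p3=26; velocities now: v0=-3 v1=3 v2=4 v3=4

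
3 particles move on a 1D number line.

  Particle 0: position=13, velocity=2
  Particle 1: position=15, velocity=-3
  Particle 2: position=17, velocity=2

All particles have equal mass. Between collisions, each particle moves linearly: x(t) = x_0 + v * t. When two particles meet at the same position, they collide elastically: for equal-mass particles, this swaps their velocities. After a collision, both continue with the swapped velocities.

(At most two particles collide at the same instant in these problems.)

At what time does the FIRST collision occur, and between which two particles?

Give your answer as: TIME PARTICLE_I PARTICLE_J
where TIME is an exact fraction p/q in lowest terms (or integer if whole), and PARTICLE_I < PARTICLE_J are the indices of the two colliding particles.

Answer: 2/5 0 1

Derivation:
Pair (0,1): pos 13,15 vel 2,-3 -> gap=2, closing at 5/unit, collide at t=2/5
Pair (1,2): pos 15,17 vel -3,2 -> not approaching (rel speed -5 <= 0)
Earliest collision: t=2/5 between 0 and 1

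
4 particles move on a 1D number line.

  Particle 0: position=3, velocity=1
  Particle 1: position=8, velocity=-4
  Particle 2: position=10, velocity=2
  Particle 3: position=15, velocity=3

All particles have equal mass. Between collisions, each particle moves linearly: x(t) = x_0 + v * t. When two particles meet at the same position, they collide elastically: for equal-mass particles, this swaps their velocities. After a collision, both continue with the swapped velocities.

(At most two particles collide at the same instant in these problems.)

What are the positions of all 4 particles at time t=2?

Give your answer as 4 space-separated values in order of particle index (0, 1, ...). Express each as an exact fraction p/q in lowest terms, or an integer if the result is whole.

Answer: 0 5 14 21

Derivation:
Collision at t=1: particles 0 and 1 swap velocities; positions: p0=4 p1=4 p2=12 p3=18; velocities now: v0=-4 v1=1 v2=2 v3=3
Advance to t=2 (no further collisions before then); velocities: v0=-4 v1=1 v2=2 v3=3; positions = 0 5 14 21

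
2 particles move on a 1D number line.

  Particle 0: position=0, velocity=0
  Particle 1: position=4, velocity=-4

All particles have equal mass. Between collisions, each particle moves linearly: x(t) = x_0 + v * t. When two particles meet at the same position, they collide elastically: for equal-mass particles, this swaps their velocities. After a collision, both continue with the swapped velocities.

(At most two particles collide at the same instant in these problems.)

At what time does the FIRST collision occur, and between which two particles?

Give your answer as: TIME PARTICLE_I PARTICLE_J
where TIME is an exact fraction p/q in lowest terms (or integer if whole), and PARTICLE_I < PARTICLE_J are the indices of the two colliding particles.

Answer: 1 0 1

Derivation:
Pair (0,1): pos 0,4 vel 0,-4 -> gap=4, closing at 4/unit, collide at t=1
Earliest collision: t=1 between 0 and 1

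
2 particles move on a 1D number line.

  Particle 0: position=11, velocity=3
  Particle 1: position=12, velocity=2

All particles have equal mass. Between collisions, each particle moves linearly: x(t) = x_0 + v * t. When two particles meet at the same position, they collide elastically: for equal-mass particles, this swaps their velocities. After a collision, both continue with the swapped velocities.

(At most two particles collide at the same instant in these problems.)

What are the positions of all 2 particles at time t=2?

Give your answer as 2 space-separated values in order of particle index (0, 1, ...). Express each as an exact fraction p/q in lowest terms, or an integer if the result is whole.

Answer: 16 17

Derivation:
Collision at t=1: particles 0 and 1 swap velocities; positions: p0=14 p1=14; velocities now: v0=2 v1=3
Advance to t=2 (no further collisions before then); velocities: v0=2 v1=3; positions = 16 17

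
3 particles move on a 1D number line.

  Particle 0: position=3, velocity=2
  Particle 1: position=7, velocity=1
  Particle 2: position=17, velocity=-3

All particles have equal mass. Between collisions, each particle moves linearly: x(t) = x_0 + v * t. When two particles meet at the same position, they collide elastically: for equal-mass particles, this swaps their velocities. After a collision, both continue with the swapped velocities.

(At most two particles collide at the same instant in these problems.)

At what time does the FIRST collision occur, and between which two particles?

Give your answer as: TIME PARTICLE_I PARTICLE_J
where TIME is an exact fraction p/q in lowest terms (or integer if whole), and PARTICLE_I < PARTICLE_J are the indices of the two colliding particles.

Answer: 5/2 1 2

Derivation:
Pair (0,1): pos 3,7 vel 2,1 -> gap=4, closing at 1/unit, collide at t=4
Pair (1,2): pos 7,17 vel 1,-3 -> gap=10, closing at 4/unit, collide at t=5/2
Earliest collision: t=5/2 between 1 and 2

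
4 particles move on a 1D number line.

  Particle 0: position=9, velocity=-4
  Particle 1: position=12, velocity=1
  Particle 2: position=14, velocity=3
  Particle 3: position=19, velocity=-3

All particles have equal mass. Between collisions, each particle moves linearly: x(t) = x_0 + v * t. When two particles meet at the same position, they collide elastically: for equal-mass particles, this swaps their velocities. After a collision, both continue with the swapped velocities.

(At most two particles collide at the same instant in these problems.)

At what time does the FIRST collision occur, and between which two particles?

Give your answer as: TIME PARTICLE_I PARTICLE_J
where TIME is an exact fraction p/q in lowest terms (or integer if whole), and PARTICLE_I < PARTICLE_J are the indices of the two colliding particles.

Pair (0,1): pos 9,12 vel -4,1 -> not approaching (rel speed -5 <= 0)
Pair (1,2): pos 12,14 vel 1,3 -> not approaching (rel speed -2 <= 0)
Pair (2,3): pos 14,19 vel 3,-3 -> gap=5, closing at 6/unit, collide at t=5/6
Earliest collision: t=5/6 between 2 and 3

Answer: 5/6 2 3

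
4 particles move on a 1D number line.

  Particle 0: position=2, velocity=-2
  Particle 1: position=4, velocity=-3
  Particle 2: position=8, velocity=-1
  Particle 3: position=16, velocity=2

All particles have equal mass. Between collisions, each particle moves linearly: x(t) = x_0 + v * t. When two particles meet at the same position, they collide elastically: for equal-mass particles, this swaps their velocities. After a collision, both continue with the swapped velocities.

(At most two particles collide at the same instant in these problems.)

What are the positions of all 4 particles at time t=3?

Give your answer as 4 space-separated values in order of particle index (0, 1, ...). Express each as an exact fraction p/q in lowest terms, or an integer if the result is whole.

Answer: -5 -4 5 22

Derivation:
Collision at t=2: particles 0 and 1 swap velocities; positions: p0=-2 p1=-2 p2=6 p3=20; velocities now: v0=-3 v1=-2 v2=-1 v3=2
Advance to t=3 (no further collisions before then); velocities: v0=-3 v1=-2 v2=-1 v3=2; positions = -5 -4 5 22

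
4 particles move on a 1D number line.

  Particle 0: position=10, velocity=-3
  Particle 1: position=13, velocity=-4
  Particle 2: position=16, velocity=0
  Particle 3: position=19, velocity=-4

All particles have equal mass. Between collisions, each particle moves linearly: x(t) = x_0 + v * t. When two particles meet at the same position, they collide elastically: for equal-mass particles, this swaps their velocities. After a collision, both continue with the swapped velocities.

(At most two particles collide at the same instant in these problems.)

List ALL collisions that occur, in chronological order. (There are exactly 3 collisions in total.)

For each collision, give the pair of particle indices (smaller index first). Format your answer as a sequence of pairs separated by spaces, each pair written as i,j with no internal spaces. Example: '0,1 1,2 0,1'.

Collision at t=3/4: particles 2 and 3 swap velocities; positions: p0=31/4 p1=10 p2=16 p3=16; velocities now: v0=-3 v1=-4 v2=-4 v3=0
Collision at t=3: particles 0 and 1 swap velocities; positions: p0=1 p1=1 p2=7 p3=16; velocities now: v0=-4 v1=-3 v2=-4 v3=0
Collision at t=9: particles 1 and 2 swap velocities; positions: p0=-23 p1=-17 p2=-17 p3=16; velocities now: v0=-4 v1=-4 v2=-3 v3=0

Answer: 2,3 0,1 1,2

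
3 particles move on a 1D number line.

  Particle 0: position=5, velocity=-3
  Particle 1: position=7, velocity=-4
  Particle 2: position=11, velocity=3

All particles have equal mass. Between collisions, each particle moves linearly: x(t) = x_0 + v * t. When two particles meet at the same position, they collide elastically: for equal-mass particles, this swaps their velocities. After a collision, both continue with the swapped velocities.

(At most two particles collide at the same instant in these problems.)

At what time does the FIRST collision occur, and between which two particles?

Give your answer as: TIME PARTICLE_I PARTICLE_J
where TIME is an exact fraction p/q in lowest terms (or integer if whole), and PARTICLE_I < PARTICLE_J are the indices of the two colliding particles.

Pair (0,1): pos 5,7 vel -3,-4 -> gap=2, closing at 1/unit, collide at t=2
Pair (1,2): pos 7,11 vel -4,3 -> not approaching (rel speed -7 <= 0)
Earliest collision: t=2 between 0 and 1

Answer: 2 0 1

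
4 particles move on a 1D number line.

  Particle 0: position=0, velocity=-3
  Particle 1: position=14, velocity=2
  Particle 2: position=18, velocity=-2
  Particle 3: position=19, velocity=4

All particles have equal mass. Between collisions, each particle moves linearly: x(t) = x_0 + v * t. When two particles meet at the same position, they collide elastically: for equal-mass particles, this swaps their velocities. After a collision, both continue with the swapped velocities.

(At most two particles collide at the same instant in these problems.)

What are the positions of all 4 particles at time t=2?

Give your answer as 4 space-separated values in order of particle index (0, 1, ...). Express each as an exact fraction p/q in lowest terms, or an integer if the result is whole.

Answer: -6 14 18 27

Derivation:
Collision at t=1: particles 1 and 2 swap velocities; positions: p0=-3 p1=16 p2=16 p3=23; velocities now: v0=-3 v1=-2 v2=2 v3=4
Advance to t=2 (no further collisions before then); velocities: v0=-3 v1=-2 v2=2 v3=4; positions = -6 14 18 27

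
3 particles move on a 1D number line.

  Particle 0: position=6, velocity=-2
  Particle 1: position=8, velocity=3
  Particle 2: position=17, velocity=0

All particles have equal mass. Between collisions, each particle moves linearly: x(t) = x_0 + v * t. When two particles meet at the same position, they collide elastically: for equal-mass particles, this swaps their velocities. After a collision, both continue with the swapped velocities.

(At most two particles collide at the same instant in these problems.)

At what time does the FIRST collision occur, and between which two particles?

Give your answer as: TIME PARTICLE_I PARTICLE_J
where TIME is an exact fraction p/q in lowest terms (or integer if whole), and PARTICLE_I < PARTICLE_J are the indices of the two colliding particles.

Pair (0,1): pos 6,8 vel -2,3 -> not approaching (rel speed -5 <= 0)
Pair (1,2): pos 8,17 vel 3,0 -> gap=9, closing at 3/unit, collide at t=3
Earliest collision: t=3 between 1 and 2

Answer: 3 1 2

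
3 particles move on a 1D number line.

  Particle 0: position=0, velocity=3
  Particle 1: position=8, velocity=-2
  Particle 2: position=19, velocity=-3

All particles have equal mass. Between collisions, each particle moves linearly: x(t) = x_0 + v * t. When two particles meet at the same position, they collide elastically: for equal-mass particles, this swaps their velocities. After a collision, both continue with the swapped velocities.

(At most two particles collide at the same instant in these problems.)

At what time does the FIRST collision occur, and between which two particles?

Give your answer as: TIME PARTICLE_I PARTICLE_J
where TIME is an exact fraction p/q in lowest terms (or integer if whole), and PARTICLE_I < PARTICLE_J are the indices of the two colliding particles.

Pair (0,1): pos 0,8 vel 3,-2 -> gap=8, closing at 5/unit, collide at t=8/5
Pair (1,2): pos 8,19 vel -2,-3 -> gap=11, closing at 1/unit, collide at t=11
Earliest collision: t=8/5 between 0 and 1

Answer: 8/5 0 1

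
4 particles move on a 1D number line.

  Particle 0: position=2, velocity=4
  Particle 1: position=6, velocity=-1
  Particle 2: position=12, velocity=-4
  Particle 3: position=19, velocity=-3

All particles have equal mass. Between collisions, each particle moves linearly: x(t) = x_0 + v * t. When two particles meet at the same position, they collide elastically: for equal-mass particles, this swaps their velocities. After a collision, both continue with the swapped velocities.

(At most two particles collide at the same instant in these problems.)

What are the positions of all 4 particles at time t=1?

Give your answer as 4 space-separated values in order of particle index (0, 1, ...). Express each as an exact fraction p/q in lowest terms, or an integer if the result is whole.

Collision at t=4/5: particles 0 and 1 swap velocities; positions: p0=26/5 p1=26/5 p2=44/5 p3=83/5; velocities now: v0=-1 v1=4 v2=-4 v3=-3
Advance to t=1 (no further collisions before then); velocities: v0=-1 v1=4 v2=-4 v3=-3; positions = 5 6 8 16

Answer: 5 6 8 16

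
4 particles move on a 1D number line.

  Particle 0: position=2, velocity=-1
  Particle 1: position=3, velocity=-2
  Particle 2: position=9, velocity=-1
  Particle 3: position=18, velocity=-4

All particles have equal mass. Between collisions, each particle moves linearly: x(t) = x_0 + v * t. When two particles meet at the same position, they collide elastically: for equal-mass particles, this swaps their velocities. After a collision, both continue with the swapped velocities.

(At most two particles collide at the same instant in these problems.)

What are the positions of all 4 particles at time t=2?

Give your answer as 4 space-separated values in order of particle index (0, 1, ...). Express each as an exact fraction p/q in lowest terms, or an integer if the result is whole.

Answer: -1 0 7 10

Derivation:
Collision at t=1: particles 0 and 1 swap velocities; positions: p0=1 p1=1 p2=8 p3=14; velocities now: v0=-2 v1=-1 v2=-1 v3=-4
Advance to t=2 (no further collisions before then); velocities: v0=-2 v1=-1 v2=-1 v3=-4; positions = -1 0 7 10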